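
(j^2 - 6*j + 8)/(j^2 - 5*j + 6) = (j - 4)/(j - 3)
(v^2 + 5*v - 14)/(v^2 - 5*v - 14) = (-v^2 - 5*v + 14)/(-v^2 + 5*v + 14)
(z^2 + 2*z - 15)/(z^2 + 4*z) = (z^2 + 2*z - 15)/(z*(z + 4))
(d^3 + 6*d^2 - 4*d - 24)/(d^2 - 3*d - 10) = (d^2 + 4*d - 12)/(d - 5)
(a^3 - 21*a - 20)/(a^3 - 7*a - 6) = (a^2 - a - 20)/(a^2 - a - 6)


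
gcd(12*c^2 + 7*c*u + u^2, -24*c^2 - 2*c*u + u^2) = 4*c + u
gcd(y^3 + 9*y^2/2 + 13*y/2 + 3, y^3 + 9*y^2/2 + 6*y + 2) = y + 2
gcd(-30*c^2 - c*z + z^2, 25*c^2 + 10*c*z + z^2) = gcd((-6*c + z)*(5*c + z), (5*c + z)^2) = 5*c + z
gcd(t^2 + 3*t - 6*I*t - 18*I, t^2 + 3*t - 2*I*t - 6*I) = t + 3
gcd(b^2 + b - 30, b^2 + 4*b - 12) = b + 6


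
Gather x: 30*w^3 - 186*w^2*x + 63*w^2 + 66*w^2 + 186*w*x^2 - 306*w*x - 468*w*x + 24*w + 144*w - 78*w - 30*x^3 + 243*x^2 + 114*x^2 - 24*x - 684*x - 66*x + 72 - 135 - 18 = 30*w^3 + 129*w^2 + 90*w - 30*x^3 + x^2*(186*w + 357) + x*(-186*w^2 - 774*w - 774) - 81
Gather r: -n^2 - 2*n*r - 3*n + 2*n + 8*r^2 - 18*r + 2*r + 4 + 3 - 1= -n^2 - n + 8*r^2 + r*(-2*n - 16) + 6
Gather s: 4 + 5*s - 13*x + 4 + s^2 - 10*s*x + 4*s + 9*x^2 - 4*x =s^2 + s*(9 - 10*x) + 9*x^2 - 17*x + 8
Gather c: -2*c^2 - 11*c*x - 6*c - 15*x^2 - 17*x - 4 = -2*c^2 + c*(-11*x - 6) - 15*x^2 - 17*x - 4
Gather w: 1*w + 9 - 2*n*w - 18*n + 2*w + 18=-18*n + w*(3 - 2*n) + 27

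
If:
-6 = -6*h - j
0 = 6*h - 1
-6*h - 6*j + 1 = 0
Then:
No Solution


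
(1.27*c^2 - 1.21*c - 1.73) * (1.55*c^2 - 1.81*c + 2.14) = 1.9685*c^4 - 4.1742*c^3 + 2.2264*c^2 + 0.5419*c - 3.7022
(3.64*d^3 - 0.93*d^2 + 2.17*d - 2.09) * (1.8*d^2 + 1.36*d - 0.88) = 6.552*d^5 + 3.2764*d^4 - 0.562*d^3 + 0.00760000000000005*d^2 - 4.752*d + 1.8392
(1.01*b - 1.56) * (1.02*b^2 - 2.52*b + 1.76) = 1.0302*b^3 - 4.1364*b^2 + 5.7088*b - 2.7456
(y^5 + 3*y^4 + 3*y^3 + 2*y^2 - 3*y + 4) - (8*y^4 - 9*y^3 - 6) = y^5 - 5*y^4 + 12*y^3 + 2*y^2 - 3*y + 10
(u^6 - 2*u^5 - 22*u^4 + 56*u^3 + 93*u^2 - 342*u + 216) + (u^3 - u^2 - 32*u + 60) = u^6 - 2*u^5 - 22*u^4 + 57*u^3 + 92*u^2 - 374*u + 276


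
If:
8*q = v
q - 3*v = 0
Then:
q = 0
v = 0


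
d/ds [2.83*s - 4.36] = 2.83000000000000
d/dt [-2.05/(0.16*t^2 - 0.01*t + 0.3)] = (0.656*t - 0.0205)/(0.16*t^2 - 0.01*t + 0.3)^2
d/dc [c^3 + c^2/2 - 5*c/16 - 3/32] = 3*c^2 + c - 5/16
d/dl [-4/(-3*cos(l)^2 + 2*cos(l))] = 8*(-sin(l)/cos(l)^2 + 3*tan(l))/(3*cos(l) - 2)^2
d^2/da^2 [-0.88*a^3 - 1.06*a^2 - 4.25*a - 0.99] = -5.28*a - 2.12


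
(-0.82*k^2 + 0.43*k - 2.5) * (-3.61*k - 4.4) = 2.9602*k^3 + 2.0557*k^2 + 7.133*k + 11.0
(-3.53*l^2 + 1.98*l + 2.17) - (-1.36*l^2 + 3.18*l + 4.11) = -2.17*l^2 - 1.2*l - 1.94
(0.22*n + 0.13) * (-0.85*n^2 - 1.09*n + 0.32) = -0.187*n^3 - 0.3503*n^2 - 0.0713*n + 0.0416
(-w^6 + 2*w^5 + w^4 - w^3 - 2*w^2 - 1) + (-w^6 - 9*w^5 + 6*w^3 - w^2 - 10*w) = -2*w^6 - 7*w^5 + w^4 + 5*w^3 - 3*w^2 - 10*w - 1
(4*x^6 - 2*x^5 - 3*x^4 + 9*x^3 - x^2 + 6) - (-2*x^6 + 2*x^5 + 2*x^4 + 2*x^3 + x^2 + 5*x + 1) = 6*x^6 - 4*x^5 - 5*x^4 + 7*x^3 - 2*x^2 - 5*x + 5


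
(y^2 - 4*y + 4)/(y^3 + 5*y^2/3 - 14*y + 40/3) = 3*(y - 2)/(3*y^2 + 11*y - 20)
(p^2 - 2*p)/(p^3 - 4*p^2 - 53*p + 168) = p*(p - 2)/(p^3 - 4*p^2 - 53*p + 168)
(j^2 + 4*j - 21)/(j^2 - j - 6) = (j + 7)/(j + 2)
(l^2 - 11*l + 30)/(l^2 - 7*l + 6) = (l - 5)/(l - 1)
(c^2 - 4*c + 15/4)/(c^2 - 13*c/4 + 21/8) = 2*(2*c - 5)/(4*c - 7)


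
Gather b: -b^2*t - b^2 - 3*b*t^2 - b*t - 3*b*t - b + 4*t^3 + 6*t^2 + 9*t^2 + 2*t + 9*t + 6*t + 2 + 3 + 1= b^2*(-t - 1) + b*(-3*t^2 - 4*t - 1) + 4*t^3 + 15*t^2 + 17*t + 6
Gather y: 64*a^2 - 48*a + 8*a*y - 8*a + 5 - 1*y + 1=64*a^2 - 56*a + y*(8*a - 1) + 6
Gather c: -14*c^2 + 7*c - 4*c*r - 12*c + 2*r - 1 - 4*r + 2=-14*c^2 + c*(-4*r - 5) - 2*r + 1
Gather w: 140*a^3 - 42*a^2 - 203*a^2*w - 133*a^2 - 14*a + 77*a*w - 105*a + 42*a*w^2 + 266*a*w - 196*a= 140*a^3 - 175*a^2 + 42*a*w^2 - 315*a + w*(-203*a^2 + 343*a)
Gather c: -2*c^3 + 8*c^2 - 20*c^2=-2*c^3 - 12*c^2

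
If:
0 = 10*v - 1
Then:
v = 1/10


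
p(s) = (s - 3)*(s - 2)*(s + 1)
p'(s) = (s - 3)*(s - 2) + (s - 3)*(s + 1) + (s - 2)*(s + 1)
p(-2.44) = -34.78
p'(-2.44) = 38.38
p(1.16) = 3.34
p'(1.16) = -4.24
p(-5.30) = -260.54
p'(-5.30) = 127.67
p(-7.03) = -546.14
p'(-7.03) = 205.50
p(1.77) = 0.78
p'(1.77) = -3.76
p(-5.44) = -278.80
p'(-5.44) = 133.30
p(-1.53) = -8.48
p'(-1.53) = 20.26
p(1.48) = 1.96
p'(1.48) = -4.27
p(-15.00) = -4284.00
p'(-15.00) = 796.00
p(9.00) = 420.00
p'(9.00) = 172.00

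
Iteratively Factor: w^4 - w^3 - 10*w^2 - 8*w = (w)*(w^3 - w^2 - 10*w - 8) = w*(w + 1)*(w^2 - 2*w - 8) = w*(w - 4)*(w + 1)*(w + 2)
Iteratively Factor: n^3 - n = (n)*(n^2 - 1) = n*(n - 1)*(n + 1)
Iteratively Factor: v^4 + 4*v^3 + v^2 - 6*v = (v + 3)*(v^3 + v^2 - 2*v) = (v + 2)*(v + 3)*(v^2 - v) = v*(v + 2)*(v + 3)*(v - 1)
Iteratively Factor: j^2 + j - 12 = (j - 3)*(j + 4)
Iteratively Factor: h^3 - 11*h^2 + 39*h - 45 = (h - 5)*(h^2 - 6*h + 9) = (h - 5)*(h - 3)*(h - 3)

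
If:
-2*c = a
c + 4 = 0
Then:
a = 8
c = -4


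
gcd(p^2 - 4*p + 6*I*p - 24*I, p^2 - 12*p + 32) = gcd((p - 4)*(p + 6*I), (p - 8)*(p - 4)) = p - 4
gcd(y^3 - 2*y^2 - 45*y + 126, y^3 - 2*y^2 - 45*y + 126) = y^3 - 2*y^2 - 45*y + 126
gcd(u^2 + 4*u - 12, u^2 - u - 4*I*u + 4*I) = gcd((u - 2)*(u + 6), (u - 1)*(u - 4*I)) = 1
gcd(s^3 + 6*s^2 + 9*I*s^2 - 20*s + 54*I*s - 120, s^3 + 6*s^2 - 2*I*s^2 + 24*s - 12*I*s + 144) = s^2 + s*(6 + 4*I) + 24*I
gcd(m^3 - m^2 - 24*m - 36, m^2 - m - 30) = m - 6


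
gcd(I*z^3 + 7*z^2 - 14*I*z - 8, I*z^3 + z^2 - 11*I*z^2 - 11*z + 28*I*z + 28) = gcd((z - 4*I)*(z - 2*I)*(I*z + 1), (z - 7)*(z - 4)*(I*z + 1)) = z - I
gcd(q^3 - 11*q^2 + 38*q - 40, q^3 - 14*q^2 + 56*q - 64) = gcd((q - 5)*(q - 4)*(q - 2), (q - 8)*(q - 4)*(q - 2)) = q^2 - 6*q + 8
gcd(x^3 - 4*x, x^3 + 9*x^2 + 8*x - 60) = x - 2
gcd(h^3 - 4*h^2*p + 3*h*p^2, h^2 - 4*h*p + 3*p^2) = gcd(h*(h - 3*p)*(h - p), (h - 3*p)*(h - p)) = h^2 - 4*h*p + 3*p^2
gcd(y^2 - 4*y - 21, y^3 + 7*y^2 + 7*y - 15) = y + 3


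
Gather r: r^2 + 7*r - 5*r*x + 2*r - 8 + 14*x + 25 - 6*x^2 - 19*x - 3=r^2 + r*(9 - 5*x) - 6*x^2 - 5*x + 14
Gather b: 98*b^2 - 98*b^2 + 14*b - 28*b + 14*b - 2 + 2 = 0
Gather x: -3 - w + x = -w + x - 3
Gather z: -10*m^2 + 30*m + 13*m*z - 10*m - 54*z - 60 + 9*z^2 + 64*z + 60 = -10*m^2 + 20*m + 9*z^2 + z*(13*m + 10)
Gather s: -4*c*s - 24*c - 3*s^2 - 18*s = -24*c - 3*s^2 + s*(-4*c - 18)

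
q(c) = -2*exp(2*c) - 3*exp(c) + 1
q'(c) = -4*exp(2*c) - 3*exp(c)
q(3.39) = -1848.14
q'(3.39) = -3609.27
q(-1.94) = 0.53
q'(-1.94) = -0.51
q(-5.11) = 0.98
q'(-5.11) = -0.02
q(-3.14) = 0.87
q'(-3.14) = -0.14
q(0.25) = -6.15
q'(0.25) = -10.45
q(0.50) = -9.38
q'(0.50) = -15.82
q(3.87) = -4739.77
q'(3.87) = -9337.72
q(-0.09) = -3.41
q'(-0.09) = -6.08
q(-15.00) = 1.00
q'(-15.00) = 0.00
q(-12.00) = 1.00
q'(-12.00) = 0.00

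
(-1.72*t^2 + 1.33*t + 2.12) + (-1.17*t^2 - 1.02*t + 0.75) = -2.89*t^2 + 0.31*t + 2.87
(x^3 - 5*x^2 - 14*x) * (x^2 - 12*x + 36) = x^5 - 17*x^4 + 82*x^3 - 12*x^2 - 504*x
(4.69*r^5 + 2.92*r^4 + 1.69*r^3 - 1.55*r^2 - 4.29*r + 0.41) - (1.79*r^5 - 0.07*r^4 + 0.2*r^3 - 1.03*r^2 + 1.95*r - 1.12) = 2.9*r^5 + 2.99*r^4 + 1.49*r^3 - 0.52*r^2 - 6.24*r + 1.53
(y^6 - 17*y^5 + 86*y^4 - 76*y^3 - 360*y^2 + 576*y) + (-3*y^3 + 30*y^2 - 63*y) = y^6 - 17*y^5 + 86*y^4 - 79*y^3 - 330*y^2 + 513*y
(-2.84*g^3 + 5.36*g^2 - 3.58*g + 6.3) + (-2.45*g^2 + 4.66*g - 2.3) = -2.84*g^3 + 2.91*g^2 + 1.08*g + 4.0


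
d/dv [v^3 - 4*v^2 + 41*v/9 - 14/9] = 3*v^2 - 8*v + 41/9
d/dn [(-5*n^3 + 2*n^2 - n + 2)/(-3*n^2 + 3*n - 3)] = (5*n^4 - 10*n^3 + 16*n^2 - 1)/(3*(n^4 - 2*n^3 + 3*n^2 - 2*n + 1))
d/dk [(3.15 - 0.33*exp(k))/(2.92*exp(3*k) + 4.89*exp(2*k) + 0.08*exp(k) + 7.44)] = (1.9272*exp(3*k) - 25.9803*exp(2*k) - 30.807*exp(k) - 2.7072)*exp(k)/(8.5264*exp(6*k) + 28.5576*exp(5*k) + 24.3793*exp(4*k) + 44.232*exp(3*k) + 72.7696*exp(2*k) + 1.1904*exp(k) + 55.3536)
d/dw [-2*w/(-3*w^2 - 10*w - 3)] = 6*(1 - w^2)/(9*w^4 + 60*w^3 + 118*w^2 + 60*w + 9)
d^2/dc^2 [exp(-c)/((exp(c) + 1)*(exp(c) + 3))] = (9*exp(4*c) + 44*exp(3*c) + 70*exp(2*c) + 36*exp(c) + 9)*exp(-c)/(exp(6*c) + 12*exp(5*c) + 57*exp(4*c) + 136*exp(3*c) + 171*exp(2*c) + 108*exp(c) + 27)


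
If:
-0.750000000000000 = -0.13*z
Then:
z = 5.77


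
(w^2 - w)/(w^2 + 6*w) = (w - 1)/(w + 6)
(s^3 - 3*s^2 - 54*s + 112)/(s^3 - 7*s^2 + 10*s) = (s^2 - s - 56)/(s*(s - 5))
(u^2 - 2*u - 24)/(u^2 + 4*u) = (u - 6)/u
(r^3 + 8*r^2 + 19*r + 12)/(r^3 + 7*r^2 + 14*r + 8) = (r + 3)/(r + 2)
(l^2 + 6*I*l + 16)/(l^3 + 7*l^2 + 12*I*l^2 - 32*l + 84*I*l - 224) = (l - 2*I)/(l^2 + l*(7 + 4*I) + 28*I)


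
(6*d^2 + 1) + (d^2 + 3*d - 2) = 7*d^2 + 3*d - 1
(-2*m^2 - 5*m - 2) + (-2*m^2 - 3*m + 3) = -4*m^2 - 8*m + 1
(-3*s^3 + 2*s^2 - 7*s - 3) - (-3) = -3*s^3 + 2*s^2 - 7*s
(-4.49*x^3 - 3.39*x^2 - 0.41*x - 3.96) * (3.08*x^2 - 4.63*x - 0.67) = -13.8292*x^5 + 10.3475*x^4 + 17.4412*x^3 - 8.0272*x^2 + 18.6095*x + 2.6532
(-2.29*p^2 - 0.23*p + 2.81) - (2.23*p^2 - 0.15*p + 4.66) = -4.52*p^2 - 0.08*p - 1.85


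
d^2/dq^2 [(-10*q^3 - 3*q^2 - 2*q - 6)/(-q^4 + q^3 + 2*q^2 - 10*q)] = 2*(10*q^9 + 9*q^8 + 63*q^7 - 667*q^6 + 24*q^5 - 30*q^4 + 1304*q^3 - 108*q^2 - 360*q + 600)/(q^3*(q^9 - 3*q^8 - 3*q^7 + 41*q^6 - 54*q^5 - 102*q^4 + 412*q^3 - 180*q^2 - 600*q + 1000))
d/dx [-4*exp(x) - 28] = -4*exp(x)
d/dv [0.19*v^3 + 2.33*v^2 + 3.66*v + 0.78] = 0.57*v^2 + 4.66*v + 3.66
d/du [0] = 0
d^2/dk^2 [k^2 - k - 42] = 2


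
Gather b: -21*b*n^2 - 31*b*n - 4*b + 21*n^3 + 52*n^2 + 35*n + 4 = b*(-21*n^2 - 31*n - 4) + 21*n^3 + 52*n^2 + 35*n + 4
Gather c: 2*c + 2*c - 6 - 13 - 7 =4*c - 26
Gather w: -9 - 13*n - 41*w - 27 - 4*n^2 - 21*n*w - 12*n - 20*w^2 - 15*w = -4*n^2 - 25*n - 20*w^2 + w*(-21*n - 56) - 36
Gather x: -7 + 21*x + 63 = 21*x + 56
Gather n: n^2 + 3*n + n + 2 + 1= n^2 + 4*n + 3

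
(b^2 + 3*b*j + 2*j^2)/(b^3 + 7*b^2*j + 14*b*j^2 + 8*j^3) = 1/(b + 4*j)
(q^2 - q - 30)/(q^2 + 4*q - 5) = (q - 6)/(q - 1)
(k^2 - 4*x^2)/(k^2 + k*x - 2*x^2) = (-k + 2*x)/(-k + x)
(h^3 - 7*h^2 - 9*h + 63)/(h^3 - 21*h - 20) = (-h^3 + 7*h^2 + 9*h - 63)/(-h^3 + 21*h + 20)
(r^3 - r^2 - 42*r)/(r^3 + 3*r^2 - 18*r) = (r - 7)/(r - 3)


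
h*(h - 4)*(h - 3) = h^3 - 7*h^2 + 12*h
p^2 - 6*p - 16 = (p - 8)*(p + 2)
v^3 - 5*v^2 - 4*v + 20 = (v - 5)*(v - 2)*(v + 2)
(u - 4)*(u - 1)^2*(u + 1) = u^4 - 5*u^3 + 3*u^2 + 5*u - 4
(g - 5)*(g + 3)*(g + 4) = g^3 + 2*g^2 - 23*g - 60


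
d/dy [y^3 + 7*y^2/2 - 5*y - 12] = 3*y^2 + 7*y - 5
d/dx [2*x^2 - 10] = 4*x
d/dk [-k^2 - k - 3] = -2*k - 1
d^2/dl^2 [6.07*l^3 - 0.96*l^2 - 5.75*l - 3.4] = 36.42*l - 1.92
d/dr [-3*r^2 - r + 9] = -6*r - 1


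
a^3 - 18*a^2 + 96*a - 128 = (a - 8)^2*(a - 2)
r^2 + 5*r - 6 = (r - 1)*(r + 6)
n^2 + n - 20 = (n - 4)*(n + 5)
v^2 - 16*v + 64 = (v - 8)^2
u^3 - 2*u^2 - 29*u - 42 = (u - 7)*(u + 2)*(u + 3)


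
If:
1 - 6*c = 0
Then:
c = 1/6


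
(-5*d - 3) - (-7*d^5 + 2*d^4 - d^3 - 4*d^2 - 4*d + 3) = 7*d^5 - 2*d^4 + d^3 + 4*d^2 - d - 6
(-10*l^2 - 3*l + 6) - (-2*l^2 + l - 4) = -8*l^2 - 4*l + 10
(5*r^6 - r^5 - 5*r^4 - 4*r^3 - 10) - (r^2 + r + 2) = 5*r^6 - r^5 - 5*r^4 - 4*r^3 - r^2 - r - 12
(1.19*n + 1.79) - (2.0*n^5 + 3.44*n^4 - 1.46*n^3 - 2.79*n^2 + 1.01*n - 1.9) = -2.0*n^5 - 3.44*n^4 + 1.46*n^3 + 2.79*n^2 + 0.18*n + 3.69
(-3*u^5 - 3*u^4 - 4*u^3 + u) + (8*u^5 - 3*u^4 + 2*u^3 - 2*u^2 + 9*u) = 5*u^5 - 6*u^4 - 2*u^3 - 2*u^2 + 10*u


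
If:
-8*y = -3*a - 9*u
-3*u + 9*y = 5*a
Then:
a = 19*y/12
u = 13*y/36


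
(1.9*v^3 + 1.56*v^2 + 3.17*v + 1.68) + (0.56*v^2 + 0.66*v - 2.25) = 1.9*v^3 + 2.12*v^2 + 3.83*v - 0.57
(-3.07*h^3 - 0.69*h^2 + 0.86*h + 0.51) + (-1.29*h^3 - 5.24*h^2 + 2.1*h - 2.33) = -4.36*h^3 - 5.93*h^2 + 2.96*h - 1.82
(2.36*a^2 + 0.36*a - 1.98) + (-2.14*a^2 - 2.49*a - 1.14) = 0.22*a^2 - 2.13*a - 3.12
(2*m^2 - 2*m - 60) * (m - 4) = 2*m^3 - 10*m^2 - 52*m + 240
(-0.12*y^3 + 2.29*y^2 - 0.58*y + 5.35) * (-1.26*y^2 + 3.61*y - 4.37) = 0.1512*y^5 - 3.3186*y^4 + 9.5221*y^3 - 18.8421*y^2 + 21.8481*y - 23.3795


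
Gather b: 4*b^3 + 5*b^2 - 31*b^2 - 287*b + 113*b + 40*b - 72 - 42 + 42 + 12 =4*b^3 - 26*b^2 - 134*b - 60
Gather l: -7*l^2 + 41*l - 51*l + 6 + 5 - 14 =-7*l^2 - 10*l - 3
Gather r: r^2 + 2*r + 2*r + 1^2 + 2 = r^2 + 4*r + 3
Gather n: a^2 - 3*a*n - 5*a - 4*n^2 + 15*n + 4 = a^2 - 5*a - 4*n^2 + n*(15 - 3*a) + 4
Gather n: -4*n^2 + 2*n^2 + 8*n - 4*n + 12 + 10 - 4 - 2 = -2*n^2 + 4*n + 16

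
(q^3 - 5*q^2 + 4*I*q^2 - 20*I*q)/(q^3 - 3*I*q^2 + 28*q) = (q - 5)/(q - 7*I)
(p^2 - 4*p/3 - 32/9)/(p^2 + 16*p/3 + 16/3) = (p - 8/3)/(p + 4)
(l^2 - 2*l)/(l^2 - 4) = l/(l + 2)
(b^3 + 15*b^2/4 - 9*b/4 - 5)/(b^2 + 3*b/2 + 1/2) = (4*b^2 + 11*b - 20)/(2*(2*b + 1))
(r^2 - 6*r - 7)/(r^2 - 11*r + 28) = (r + 1)/(r - 4)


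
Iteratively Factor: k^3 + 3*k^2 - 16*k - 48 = (k - 4)*(k^2 + 7*k + 12) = (k - 4)*(k + 3)*(k + 4)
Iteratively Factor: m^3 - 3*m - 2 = (m + 1)*(m^2 - m - 2) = (m - 2)*(m + 1)*(m + 1)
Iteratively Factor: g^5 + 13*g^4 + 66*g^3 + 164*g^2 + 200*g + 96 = (g + 2)*(g^4 + 11*g^3 + 44*g^2 + 76*g + 48) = (g + 2)^2*(g^3 + 9*g^2 + 26*g + 24) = (g + 2)^2*(g + 4)*(g^2 + 5*g + 6) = (g + 2)^2*(g + 3)*(g + 4)*(g + 2)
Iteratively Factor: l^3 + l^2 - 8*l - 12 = (l - 3)*(l^2 + 4*l + 4) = (l - 3)*(l + 2)*(l + 2)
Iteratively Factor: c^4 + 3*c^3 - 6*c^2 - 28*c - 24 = (c + 2)*(c^3 + c^2 - 8*c - 12) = (c + 2)^2*(c^2 - c - 6) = (c - 3)*(c + 2)^2*(c + 2)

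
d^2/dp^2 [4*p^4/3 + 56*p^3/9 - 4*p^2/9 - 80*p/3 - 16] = 16*p^2 + 112*p/3 - 8/9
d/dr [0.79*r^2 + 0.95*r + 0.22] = 1.58*r + 0.95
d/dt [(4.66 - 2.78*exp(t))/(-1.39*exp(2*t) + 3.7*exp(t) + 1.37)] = (-3.8642*exp(2*t) + 12.9548*exp(t) - 21.0506)*exp(t)/(1.9321*exp(4*t) - 10.286*exp(3*t) + 9.8814*exp(2*t) + 10.138*exp(t) + 1.8769)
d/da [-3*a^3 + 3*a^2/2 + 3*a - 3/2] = -9*a^2 + 3*a + 3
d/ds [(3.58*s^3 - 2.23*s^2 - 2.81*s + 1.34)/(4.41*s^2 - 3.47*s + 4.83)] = (15.7878*s^4 - 24.8452*s^3 + 72.0044*s^2 - 33.3606*s - 8.9225)/(19.4481*s^4 - 30.6054*s^3 + 54.6415*s^2 - 33.5202*s + 23.3289)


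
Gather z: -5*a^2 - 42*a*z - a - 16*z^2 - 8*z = -5*a^2 - a - 16*z^2 + z*(-42*a - 8)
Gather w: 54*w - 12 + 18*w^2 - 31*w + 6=18*w^2 + 23*w - 6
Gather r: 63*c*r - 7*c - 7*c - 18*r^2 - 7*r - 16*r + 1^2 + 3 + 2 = -14*c - 18*r^2 + r*(63*c - 23) + 6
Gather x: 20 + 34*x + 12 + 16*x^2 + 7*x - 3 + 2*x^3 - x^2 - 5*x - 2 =2*x^3 + 15*x^2 + 36*x + 27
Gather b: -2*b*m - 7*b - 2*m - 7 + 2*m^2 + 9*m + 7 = b*(-2*m - 7) + 2*m^2 + 7*m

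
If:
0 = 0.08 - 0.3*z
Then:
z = 0.27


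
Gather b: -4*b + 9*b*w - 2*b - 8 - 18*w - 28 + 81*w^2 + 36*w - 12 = b*(9*w - 6) + 81*w^2 + 18*w - 48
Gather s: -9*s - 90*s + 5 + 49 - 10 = 44 - 99*s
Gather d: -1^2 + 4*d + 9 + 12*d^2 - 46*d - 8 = 12*d^2 - 42*d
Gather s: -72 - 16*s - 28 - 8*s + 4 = -24*s - 96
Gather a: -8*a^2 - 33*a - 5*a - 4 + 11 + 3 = -8*a^2 - 38*a + 10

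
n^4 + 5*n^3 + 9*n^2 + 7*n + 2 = (n + 1)^3*(n + 2)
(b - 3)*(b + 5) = b^2 + 2*b - 15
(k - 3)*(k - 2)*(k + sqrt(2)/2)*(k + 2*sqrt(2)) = k^4 - 5*k^3 + 5*sqrt(2)*k^3/2 - 25*sqrt(2)*k^2/2 + 8*k^2 - 10*k + 15*sqrt(2)*k + 12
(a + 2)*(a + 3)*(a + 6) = a^3 + 11*a^2 + 36*a + 36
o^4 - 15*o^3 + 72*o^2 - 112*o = o*(o - 7)*(o - 4)^2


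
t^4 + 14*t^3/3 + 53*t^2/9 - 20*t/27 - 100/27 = (t - 2/3)*(t + 5/3)^2*(t + 2)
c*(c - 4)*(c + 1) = c^3 - 3*c^2 - 4*c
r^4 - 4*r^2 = r^2*(r - 2)*(r + 2)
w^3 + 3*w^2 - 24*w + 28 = (w - 2)^2*(w + 7)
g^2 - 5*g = g*(g - 5)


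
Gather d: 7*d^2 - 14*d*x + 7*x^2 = 7*d^2 - 14*d*x + 7*x^2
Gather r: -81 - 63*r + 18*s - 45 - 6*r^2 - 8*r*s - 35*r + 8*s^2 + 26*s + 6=-6*r^2 + r*(-8*s - 98) + 8*s^2 + 44*s - 120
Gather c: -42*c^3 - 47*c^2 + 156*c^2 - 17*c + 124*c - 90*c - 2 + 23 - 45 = -42*c^3 + 109*c^2 + 17*c - 24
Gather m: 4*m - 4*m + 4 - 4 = 0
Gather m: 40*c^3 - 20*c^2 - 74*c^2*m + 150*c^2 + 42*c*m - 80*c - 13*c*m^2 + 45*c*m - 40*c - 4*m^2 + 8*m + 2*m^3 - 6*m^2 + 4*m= 40*c^3 + 130*c^2 - 120*c + 2*m^3 + m^2*(-13*c - 10) + m*(-74*c^2 + 87*c + 12)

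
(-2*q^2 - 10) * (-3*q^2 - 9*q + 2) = 6*q^4 + 18*q^3 + 26*q^2 + 90*q - 20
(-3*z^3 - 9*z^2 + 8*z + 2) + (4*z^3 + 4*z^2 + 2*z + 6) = z^3 - 5*z^2 + 10*z + 8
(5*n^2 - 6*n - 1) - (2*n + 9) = 5*n^2 - 8*n - 10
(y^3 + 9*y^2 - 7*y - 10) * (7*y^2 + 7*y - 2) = 7*y^5 + 70*y^4 + 12*y^3 - 137*y^2 - 56*y + 20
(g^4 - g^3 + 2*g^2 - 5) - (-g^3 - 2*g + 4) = g^4 + 2*g^2 + 2*g - 9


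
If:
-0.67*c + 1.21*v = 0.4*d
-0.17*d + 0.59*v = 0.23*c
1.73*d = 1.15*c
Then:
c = 0.00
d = 0.00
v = 0.00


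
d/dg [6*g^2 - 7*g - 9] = 12*g - 7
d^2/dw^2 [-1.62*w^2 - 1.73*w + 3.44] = -3.24000000000000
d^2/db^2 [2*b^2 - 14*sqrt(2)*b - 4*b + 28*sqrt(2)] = 4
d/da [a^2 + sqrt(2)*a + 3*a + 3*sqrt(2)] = 2*a + sqrt(2) + 3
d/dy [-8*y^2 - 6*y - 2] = -16*y - 6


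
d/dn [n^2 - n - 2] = 2*n - 1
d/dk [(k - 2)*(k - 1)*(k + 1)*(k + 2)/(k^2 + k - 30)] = (2*k^5 + 3*k^4 - 120*k^3 - 5*k^2 + 292*k - 4)/(k^4 + 2*k^3 - 59*k^2 - 60*k + 900)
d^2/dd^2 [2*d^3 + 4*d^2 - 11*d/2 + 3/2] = 12*d + 8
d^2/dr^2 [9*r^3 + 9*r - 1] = 54*r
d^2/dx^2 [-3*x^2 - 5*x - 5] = -6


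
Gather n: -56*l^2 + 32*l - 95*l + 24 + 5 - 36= -56*l^2 - 63*l - 7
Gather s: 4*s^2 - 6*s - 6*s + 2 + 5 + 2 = 4*s^2 - 12*s + 9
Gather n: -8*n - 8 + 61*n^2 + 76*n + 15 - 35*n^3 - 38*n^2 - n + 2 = -35*n^3 + 23*n^2 + 67*n + 9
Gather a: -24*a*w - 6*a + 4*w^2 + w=a*(-24*w - 6) + 4*w^2 + w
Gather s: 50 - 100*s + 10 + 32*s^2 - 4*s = 32*s^2 - 104*s + 60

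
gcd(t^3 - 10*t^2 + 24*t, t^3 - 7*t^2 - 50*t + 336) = t - 6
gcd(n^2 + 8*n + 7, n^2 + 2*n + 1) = n + 1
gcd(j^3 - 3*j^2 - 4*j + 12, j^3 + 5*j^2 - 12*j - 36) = j^2 - j - 6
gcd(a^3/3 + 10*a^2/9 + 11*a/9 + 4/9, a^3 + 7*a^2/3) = 1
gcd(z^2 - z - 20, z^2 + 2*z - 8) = z + 4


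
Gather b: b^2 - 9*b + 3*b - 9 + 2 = b^2 - 6*b - 7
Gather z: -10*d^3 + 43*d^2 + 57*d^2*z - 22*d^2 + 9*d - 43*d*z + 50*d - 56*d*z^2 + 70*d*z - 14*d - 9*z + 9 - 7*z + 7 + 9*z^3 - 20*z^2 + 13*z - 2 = -10*d^3 + 21*d^2 + 45*d + 9*z^3 + z^2*(-56*d - 20) + z*(57*d^2 + 27*d - 3) + 14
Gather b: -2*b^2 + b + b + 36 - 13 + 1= -2*b^2 + 2*b + 24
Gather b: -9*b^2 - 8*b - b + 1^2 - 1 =-9*b^2 - 9*b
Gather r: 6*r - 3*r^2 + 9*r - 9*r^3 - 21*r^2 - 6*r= -9*r^3 - 24*r^2 + 9*r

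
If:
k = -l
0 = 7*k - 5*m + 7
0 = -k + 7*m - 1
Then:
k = -1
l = 1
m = 0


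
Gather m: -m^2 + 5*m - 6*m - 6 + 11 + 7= -m^2 - m + 12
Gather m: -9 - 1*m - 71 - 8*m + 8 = -9*m - 72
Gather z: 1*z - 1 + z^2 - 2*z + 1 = z^2 - z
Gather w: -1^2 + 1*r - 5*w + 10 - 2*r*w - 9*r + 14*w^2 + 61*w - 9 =-8*r + 14*w^2 + w*(56 - 2*r)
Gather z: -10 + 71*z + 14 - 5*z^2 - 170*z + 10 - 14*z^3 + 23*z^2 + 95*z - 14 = -14*z^3 + 18*z^2 - 4*z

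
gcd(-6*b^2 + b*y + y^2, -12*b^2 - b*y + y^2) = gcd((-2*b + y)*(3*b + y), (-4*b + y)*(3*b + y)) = 3*b + y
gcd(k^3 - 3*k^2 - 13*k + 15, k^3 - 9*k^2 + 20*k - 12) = k - 1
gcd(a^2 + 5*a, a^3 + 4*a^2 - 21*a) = a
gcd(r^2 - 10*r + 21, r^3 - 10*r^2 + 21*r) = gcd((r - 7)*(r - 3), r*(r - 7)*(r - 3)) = r^2 - 10*r + 21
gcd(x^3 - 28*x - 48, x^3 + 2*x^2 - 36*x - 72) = x^2 - 4*x - 12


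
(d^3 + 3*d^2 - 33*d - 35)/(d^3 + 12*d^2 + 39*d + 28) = (d - 5)/(d + 4)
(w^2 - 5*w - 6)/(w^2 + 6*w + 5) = (w - 6)/(w + 5)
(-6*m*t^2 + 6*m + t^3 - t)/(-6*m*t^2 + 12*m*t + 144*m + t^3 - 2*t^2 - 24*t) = (t^2 - 1)/(t^2 - 2*t - 24)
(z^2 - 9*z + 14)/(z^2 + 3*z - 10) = (z - 7)/(z + 5)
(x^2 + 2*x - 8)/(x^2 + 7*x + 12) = (x - 2)/(x + 3)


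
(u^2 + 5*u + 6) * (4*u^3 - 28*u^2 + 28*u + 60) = 4*u^5 - 8*u^4 - 88*u^3 + 32*u^2 + 468*u + 360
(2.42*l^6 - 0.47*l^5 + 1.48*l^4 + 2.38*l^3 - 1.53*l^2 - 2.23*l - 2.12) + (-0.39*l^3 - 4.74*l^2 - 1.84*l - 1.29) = 2.42*l^6 - 0.47*l^5 + 1.48*l^4 + 1.99*l^3 - 6.27*l^2 - 4.07*l - 3.41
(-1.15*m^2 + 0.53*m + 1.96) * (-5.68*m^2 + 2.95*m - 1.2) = 6.532*m^4 - 6.4029*m^3 - 8.1893*m^2 + 5.146*m - 2.352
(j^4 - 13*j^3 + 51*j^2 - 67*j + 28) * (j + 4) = j^5 - 9*j^4 - j^3 + 137*j^2 - 240*j + 112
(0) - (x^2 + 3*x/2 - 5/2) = -x^2 - 3*x/2 + 5/2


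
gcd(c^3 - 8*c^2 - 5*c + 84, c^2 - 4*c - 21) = c^2 - 4*c - 21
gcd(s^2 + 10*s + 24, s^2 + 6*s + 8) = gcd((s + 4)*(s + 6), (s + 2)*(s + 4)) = s + 4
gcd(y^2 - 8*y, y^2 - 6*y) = y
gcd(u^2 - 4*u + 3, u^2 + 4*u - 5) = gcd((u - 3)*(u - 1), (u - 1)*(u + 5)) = u - 1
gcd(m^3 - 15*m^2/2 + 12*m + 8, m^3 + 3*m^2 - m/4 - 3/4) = m + 1/2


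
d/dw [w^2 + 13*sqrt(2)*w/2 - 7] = 2*w + 13*sqrt(2)/2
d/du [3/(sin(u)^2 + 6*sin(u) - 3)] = -6*(sin(u) + 3)*cos(u)/(sin(u)^2 + 6*sin(u) - 3)^2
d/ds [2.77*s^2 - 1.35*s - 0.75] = 5.54*s - 1.35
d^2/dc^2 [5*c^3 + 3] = 30*c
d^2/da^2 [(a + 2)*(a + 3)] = 2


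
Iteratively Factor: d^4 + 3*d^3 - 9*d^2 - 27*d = (d - 3)*(d^3 + 6*d^2 + 9*d) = d*(d - 3)*(d^2 + 6*d + 9) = d*(d - 3)*(d + 3)*(d + 3)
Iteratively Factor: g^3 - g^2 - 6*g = (g + 2)*(g^2 - 3*g) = (g - 3)*(g + 2)*(g)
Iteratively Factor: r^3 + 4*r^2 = (r)*(r^2 + 4*r) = r^2*(r + 4)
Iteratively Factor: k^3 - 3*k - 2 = (k + 1)*(k^2 - k - 2) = (k - 2)*(k + 1)*(k + 1)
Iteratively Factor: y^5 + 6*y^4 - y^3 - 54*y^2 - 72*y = (y)*(y^4 + 6*y^3 - y^2 - 54*y - 72) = y*(y + 3)*(y^3 + 3*y^2 - 10*y - 24) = y*(y - 3)*(y + 3)*(y^2 + 6*y + 8) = y*(y - 3)*(y + 2)*(y + 3)*(y + 4)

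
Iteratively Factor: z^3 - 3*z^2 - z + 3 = (z - 1)*(z^2 - 2*z - 3) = (z - 1)*(z + 1)*(z - 3)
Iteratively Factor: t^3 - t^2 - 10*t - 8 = (t + 2)*(t^2 - 3*t - 4) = (t - 4)*(t + 2)*(t + 1)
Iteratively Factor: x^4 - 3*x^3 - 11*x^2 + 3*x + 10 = (x - 1)*(x^3 - 2*x^2 - 13*x - 10) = (x - 5)*(x - 1)*(x^2 + 3*x + 2) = (x - 5)*(x - 1)*(x + 1)*(x + 2)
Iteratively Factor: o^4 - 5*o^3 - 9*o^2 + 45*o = (o - 5)*(o^3 - 9*o) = (o - 5)*(o - 3)*(o^2 + 3*o) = o*(o - 5)*(o - 3)*(o + 3)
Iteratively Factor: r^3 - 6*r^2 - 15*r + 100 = (r - 5)*(r^2 - r - 20) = (r - 5)*(r + 4)*(r - 5)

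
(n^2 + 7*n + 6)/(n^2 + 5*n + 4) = (n + 6)/(n + 4)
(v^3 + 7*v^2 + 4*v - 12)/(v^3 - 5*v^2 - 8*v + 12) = (v + 6)/(v - 6)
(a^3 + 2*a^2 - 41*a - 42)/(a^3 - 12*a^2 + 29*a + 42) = (a + 7)/(a - 7)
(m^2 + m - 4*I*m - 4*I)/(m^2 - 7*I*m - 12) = (m + 1)/(m - 3*I)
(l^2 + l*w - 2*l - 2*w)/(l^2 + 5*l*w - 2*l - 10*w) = (l + w)/(l + 5*w)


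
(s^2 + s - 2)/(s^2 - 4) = (s - 1)/(s - 2)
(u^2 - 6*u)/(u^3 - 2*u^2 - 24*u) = 1/(u + 4)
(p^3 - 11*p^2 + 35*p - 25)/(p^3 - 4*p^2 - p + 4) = (p^2 - 10*p + 25)/(p^2 - 3*p - 4)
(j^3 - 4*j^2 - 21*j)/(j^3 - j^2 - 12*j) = (j - 7)/(j - 4)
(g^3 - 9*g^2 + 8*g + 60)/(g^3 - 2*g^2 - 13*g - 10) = (g - 6)/(g + 1)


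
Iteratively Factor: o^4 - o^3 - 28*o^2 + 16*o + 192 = (o + 3)*(o^3 - 4*o^2 - 16*o + 64) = (o + 3)*(o + 4)*(o^2 - 8*o + 16) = (o - 4)*(o + 3)*(o + 4)*(o - 4)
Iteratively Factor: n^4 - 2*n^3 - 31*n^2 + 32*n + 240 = (n - 5)*(n^3 + 3*n^2 - 16*n - 48) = (n - 5)*(n + 4)*(n^2 - n - 12) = (n - 5)*(n + 3)*(n + 4)*(n - 4)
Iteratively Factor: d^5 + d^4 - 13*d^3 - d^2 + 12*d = (d - 1)*(d^4 + 2*d^3 - 11*d^2 - 12*d) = d*(d - 1)*(d^3 + 2*d^2 - 11*d - 12) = d*(d - 1)*(d + 1)*(d^2 + d - 12) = d*(d - 3)*(d - 1)*(d + 1)*(d + 4)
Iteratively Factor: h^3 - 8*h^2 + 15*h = (h - 5)*(h^2 - 3*h) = (h - 5)*(h - 3)*(h)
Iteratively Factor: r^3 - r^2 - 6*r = (r + 2)*(r^2 - 3*r) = r*(r + 2)*(r - 3)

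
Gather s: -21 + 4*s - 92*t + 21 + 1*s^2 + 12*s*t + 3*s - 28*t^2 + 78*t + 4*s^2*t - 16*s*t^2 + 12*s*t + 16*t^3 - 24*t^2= s^2*(4*t + 1) + s*(-16*t^2 + 24*t + 7) + 16*t^3 - 52*t^2 - 14*t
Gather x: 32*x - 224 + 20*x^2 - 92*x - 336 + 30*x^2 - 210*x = 50*x^2 - 270*x - 560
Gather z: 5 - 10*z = 5 - 10*z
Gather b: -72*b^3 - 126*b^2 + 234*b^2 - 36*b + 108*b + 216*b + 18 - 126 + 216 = -72*b^3 + 108*b^2 + 288*b + 108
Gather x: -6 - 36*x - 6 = -36*x - 12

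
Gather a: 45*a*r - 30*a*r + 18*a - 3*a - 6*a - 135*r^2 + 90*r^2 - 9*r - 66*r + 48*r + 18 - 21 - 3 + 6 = a*(15*r + 9) - 45*r^2 - 27*r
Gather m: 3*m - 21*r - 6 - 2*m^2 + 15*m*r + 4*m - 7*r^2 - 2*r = -2*m^2 + m*(15*r + 7) - 7*r^2 - 23*r - 6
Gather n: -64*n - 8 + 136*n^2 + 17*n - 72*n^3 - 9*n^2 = -72*n^3 + 127*n^2 - 47*n - 8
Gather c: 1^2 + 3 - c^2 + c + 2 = -c^2 + c + 6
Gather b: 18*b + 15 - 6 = 18*b + 9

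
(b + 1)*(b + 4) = b^2 + 5*b + 4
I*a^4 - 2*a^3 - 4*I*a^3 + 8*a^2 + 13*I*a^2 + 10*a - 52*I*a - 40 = (a - 4)*(a - 2*I)*(a + 5*I)*(I*a + 1)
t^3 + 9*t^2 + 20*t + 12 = (t + 1)*(t + 2)*(t + 6)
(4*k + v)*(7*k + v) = 28*k^2 + 11*k*v + v^2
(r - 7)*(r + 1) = r^2 - 6*r - 7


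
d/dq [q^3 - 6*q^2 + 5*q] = 3*q^2 - 12*q + 5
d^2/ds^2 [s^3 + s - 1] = 6*s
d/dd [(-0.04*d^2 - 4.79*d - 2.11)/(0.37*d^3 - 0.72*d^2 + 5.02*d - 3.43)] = (0.0148*d^4 + 3.5446*d^3 - 1.3075*d^2 - 2.764*d + 27.0219)/(0.1369*d^6 - 0.5328*d^5 + 4.2332*d^4 - 9.767*d^3 + 30.1396*d^2 - 34.4372*d + 11.7649)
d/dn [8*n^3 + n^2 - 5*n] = 24*n^2 + 2*n - 5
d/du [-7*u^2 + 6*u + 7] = 6 - 14*u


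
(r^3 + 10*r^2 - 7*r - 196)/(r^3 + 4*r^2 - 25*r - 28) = (r + 7)/(r + 1)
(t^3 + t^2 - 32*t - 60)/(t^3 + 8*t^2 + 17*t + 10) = (t - 6)/(t + 1)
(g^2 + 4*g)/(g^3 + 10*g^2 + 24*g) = 1/(g + 6)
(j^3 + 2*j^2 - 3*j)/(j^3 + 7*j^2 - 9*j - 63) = j*(j - 1)/(j^2 + 4*j - 21)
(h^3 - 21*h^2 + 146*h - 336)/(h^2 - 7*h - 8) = (h^2 - 13*h + 42)/(h + 1)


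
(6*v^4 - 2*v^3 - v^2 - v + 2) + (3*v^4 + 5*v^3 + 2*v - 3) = 9*v^4 + 3*v^3 - v^2 + v - 1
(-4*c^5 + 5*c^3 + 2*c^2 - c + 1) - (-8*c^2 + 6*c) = -4*c^5 + 5*c^3 + 10*c^2 - 7*c + 1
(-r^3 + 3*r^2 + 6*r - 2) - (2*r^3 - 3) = -3*r^3 + 3*r^2 + 6*r + 1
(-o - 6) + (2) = -o - 4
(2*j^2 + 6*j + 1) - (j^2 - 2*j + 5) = j^2 + 8*j - 4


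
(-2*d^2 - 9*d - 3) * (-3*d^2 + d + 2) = 6*d^4 + 25*d^3 - 4*d^2 - 21*d - 6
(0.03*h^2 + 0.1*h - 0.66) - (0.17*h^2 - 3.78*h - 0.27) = -0.14*h^2 + 3.88*h - 0.39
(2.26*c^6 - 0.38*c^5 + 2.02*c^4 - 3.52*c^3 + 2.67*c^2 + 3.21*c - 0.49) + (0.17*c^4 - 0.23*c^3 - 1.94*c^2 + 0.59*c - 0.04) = 2.26*c^6 - 0.38*c^5 + 2.19*c^4 - 3.75*c^3 + 0.73*c^2 + 3.8*c - 0.53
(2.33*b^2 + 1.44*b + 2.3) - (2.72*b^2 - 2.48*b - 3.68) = -0.39*b^2 + 3.92*b + 5.98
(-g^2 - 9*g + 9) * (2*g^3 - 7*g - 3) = -2*g^5 - 18*g^4 + 25*g^3 + 66*g^2 - 36*g - 27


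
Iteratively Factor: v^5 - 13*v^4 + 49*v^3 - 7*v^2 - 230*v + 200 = (v - 5)*(v^4 - 8*v^3 + 9*v^2 + 38*v - 40) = (v - 5)*(v - 1)*(v^3 - 7*v^2 + 2*v + 40) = (v - 5)*(v - 4)*(v - 1)*(v^2 - 3*v - 10) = (v - 5)*(v - 4)*(v - 1)*(v + 2)*(v - 5)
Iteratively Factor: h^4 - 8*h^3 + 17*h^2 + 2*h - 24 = (h - 4)*(h^3 - 4*h^2 + h + 6) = (h - 4)*(h - 2)*(h^2 - 2*h - 3) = (h - 4)*(h - 2)*(h + 1)*(h - 3)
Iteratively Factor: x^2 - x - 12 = (x + 3)*(x - 4)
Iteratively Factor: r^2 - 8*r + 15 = (r - 5)*(r - 3)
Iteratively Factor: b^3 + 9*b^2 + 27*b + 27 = (b + 3)*(b^2 + 6*b + 9) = (b + 3)^2*(b + 3)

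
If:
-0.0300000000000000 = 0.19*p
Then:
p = -0.16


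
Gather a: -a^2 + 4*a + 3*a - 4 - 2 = -a^2 + 7*a - 6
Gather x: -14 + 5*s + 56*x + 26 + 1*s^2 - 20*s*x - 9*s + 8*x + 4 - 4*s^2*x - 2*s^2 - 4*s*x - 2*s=-s^2 - 6*s + x*(-4*s^2 - 24*s + 64) + 16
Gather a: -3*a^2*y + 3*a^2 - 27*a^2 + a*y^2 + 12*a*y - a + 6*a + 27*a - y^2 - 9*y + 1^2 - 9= a^2*(-3*y - 24) + a*(y^2 + 12*y + 32) - y^2 - 9*y - 8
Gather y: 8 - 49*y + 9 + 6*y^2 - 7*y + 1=6*y^2 - 56*y + 18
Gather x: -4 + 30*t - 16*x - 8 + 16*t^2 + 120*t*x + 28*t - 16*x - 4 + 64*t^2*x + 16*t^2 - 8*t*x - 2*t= 32*t^2 + 56*t + x*(64*t^2 + 112*t - 32) - 16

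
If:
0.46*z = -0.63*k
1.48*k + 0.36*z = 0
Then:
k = 0.00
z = 0.00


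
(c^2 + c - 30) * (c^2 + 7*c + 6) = c^4 + 8*c^3 - 17*c^2 - 204*c - 180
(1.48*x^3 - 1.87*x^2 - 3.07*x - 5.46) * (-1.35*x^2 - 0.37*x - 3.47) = -1.998*x^5 + 1.9769*x^4 - 0.2992*x^3 + 14.9958*x^2 + 12.6731*x + 18.9462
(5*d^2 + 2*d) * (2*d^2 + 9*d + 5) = 10*d^4 + 49*d^3 + 43*d^2 + 10*d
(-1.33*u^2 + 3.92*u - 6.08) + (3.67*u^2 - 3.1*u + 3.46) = 2.34*u^2 + 0.82*u - 2.62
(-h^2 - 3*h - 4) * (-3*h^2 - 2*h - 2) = 3*h^4 + 11*h^3 + 20*h^2 + 14*h + 8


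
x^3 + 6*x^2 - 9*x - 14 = (x - 2)*(x + 1)*(x + 7)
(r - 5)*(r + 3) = r^2 - 2*r - 15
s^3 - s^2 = s^2*(s - 1)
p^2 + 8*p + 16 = (p + 4)^2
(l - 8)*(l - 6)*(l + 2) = l^3 - 12*l^2 + 20*l + 96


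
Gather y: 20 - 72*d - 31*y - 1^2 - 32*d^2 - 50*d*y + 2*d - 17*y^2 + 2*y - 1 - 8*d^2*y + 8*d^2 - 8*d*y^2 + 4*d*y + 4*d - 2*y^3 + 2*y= -24*d^2 - 66*d - 2*y^3 + y^2*(-8*d - 17) + y*(-8*d^2 - 46*d - 27) + 18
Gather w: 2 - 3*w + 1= 3 - 3*w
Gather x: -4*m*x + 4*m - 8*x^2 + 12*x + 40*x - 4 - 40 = 4*m - 8*x^2 + x*(52 - 4*m) - 44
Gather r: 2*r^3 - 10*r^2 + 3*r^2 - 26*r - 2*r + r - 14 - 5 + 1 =2*r^3 - 7*r^2 - 27*r - 18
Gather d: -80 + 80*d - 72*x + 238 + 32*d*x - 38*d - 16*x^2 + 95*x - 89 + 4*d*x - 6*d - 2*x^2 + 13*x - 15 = d*(36*x + 36) - 18*x^2 + 36*x + 54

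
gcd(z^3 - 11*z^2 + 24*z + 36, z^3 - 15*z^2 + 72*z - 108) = z^2 - 12*z + 36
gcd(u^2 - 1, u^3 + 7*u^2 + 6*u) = u + 1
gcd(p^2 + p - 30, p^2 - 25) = p - 5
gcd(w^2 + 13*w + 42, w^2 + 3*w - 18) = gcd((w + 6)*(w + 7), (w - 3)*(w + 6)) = w + 6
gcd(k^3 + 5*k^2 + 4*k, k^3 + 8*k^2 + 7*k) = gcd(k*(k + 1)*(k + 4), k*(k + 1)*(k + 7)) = k^2 + k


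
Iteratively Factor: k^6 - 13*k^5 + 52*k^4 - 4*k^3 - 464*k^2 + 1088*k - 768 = (k - 4)*(k^5 - 9*k^4 + 16*k^3 + 60*k^2 - 224*k + 192) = (k - 4)*(k - 2)*(k^4 - 7*k^3 + 2*k^2 + 64*k - 96) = (k - 4)^2*(k - 2)*(k^3 - 3*k^2 - 10*k + 24) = (k - 4)^3*(k - 2)*(k^2 + k - 6) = (k - 4)^3*(k - 2)*(k + 3)*(k - 2)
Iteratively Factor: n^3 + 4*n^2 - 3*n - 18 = (n - 2)*(n^2 + 6*n + 9) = (n - 2)*(n + 3)*(n + 3)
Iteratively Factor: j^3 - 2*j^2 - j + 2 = (j - 2)*(j^2 - 1) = (j - 2)*(j + 1)*(j - 1)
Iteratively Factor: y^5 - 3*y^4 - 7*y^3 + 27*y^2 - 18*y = (y)*(y^4 - 3*y^3 - 7*y^2 + 27*y - 18) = y*(y - 2)*(y^3 - y^2 - 9*y + 9) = y*(y - 2)*(y + 3)*(y^2 - 4*y + 3) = y*(y - 2)*(y - 1)*(y + 3)*(y - 3)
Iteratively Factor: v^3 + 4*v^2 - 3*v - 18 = (v - 2)*(v^2 + 6*v + 9) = (v - 2)*(v + 3)*(v + 3)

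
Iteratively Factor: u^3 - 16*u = (u - 4)*(u^2 + 4*u) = (u - 4)*(u + 4)*(u)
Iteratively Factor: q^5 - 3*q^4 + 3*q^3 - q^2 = (q - 1)*(q^4 - 2*q^3 + q^2) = (q - 1)^2*(q^3 - q^2) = q*(q - 1)^2*(q^2 - q) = q^2*(q - 1)^2*(q - 1)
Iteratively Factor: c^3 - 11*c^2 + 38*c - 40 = (c - 2)*(c^2 - 9*c + 20) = (c - 5)*(c - 2)*(c - 4)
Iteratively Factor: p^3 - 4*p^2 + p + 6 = (p + 1)*(p^2 - 5*p + 6) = (p - 2)*(p + 1)*(p - 3)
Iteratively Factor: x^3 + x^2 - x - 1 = (x - 1)*(x^2 + 2*x + 1) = (x - 1)*(x + 1)*(x + 1)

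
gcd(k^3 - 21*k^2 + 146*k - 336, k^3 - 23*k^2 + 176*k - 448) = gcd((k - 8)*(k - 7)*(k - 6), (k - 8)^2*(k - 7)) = k^2 - 15*k + 56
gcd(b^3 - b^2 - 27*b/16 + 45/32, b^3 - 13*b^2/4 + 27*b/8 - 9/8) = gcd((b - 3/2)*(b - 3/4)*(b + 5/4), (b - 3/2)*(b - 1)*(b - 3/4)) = b^2 - 9*b/4 + 9/8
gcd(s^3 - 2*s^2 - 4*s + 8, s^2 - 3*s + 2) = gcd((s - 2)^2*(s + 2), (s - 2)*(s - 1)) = s - 2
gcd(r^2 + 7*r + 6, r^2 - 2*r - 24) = 1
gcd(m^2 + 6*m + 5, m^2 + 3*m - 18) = 1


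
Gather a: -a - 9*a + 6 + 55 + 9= 70 - 10*a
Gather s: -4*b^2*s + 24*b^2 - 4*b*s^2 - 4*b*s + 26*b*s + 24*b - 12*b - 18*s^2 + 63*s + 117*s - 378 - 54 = 24*b^2 + 12*b + s^2*(-4*b - 18) + s*(-4*b^2 + 22*b + 180) - 432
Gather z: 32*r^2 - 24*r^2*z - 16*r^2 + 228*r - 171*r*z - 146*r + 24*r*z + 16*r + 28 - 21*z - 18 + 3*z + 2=16*r^2 + 98*r + z*(-24*r^2 - 147*r - 18) + 12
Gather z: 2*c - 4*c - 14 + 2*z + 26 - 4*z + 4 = -2*c - 2*z + 16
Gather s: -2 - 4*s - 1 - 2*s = -6*s - 3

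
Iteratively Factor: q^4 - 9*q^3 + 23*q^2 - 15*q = (q - 1)*(q^3 - 8*q^2 + 15*q) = (q - 3)*(q - 1)*(q^2 - 5*q) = q*(q - 3)*(q - 1)*(q - 5)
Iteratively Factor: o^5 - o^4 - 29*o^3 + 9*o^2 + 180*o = (o + 4)*(o^4 - 5*o^3 - 9*o^2 + 45*o) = (o - 5)*(o + 4)*(o^3 - 9*o) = o*(o - 5)*(o + 4)*(o^2 - 9) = o*(o - 5)*(o + 3)*(o + 4)*(o - 3)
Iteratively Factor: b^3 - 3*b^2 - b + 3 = (b - 1)*(b^2 - 2*b - 3) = (b - 1)*(b + 1)*(b - 3)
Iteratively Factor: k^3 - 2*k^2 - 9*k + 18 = (k - 3)*(k^2 + k - 6) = (k - 3)*(k + 3)*(k - 2)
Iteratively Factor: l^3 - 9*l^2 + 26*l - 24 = (l - 4)*(l^2 - 5*l + 6) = (l - 4)*(l - 2)*(l - 3)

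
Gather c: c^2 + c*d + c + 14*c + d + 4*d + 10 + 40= c^2 + c*(d + 15) + 5*d + 50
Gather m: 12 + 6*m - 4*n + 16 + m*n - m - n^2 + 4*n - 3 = m*(n + 5) - n^2 + 25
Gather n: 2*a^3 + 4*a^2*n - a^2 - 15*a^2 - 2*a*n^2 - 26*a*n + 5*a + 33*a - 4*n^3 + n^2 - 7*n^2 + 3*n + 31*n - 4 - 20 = 2*a^3 - 16*a^2 + 38*a - 4*n^3 + n^2*(-2*a - 6) + n*(4*a^2 - 26*a + 34) - 24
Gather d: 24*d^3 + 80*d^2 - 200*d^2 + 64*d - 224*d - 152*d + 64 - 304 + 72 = 24*d^3 - 120*d^2 - 312*d - 168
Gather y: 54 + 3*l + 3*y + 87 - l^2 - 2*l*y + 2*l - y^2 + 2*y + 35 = -l^2 + 5*l - y^2 + y*(5 - 2*l) + 176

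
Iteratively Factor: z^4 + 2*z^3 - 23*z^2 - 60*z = (z + 3)*(z^3 - z^2 - 20*z) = (z + 3)*(z + 4)*(z^2 - 5*z) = z*(z + 3)*(z + 4)*(z - 5)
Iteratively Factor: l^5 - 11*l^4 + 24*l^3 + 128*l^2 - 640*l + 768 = (l - 3)*(l^4 - 8*l^3 + 128*l - 256) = (l - 4)*(l - 3)*(l^3 - 4*l^2 - 16*l + 64) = (l - 4)^2*(l - 3)*(l^2 - 16) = (l - 4)^3*(l - 3)*(l + 4)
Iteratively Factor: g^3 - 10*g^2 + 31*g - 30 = (g - 5)*(g^2 - 5*g + 6) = (g - 5)*(g - 3)*(g - 2)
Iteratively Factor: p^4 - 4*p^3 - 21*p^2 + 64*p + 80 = (p - 4)*(p^3 - 21*p - 20) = (p - 4)*(p + 1)*(p^2 - p - 20) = (p - 4)*(p + 1)*(p + 4)*(p - 5)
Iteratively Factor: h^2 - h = (h - 1)*(h)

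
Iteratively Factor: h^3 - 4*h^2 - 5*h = (h + 1)*(h^2 - 5*h) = (h - 5)*(h + 1)*(h)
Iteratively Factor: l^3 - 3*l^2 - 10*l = (l)*(l^2 - 3*l - 10) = l*(l - 5)*(l + 2)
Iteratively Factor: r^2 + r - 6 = (r - 2)*(r + 3)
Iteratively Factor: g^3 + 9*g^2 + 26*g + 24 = (g + 3)*(g^2 + 6*g + 8) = (g + 2)*(g + 3)*(g + 4)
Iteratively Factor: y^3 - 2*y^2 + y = (y)*(y^2 - 2*y + 1) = y*(y - 1)*(y - 1)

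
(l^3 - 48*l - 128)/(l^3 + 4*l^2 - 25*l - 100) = (l^2 - 4*l - 32)/(l^2 - 25)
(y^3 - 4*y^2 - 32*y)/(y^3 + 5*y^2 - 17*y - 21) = y*(y^2 - 4*y - 32)/(y^3 + 5*y^2 - 17*y - 21)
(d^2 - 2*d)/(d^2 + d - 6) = d/(d + 3)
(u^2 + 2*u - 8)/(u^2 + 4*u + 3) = (u^2 + 2*u - 8)/(u^2 + 4*u + 3)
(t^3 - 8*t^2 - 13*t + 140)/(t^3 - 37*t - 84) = (t - 5)/(t + 3)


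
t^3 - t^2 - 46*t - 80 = (t - 8)*(t + 2)*(t + 5)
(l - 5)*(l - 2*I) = l^2 - 5*l - 2*I*l + 10*I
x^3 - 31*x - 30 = (x - 6)*(x + 1)*(x + 5)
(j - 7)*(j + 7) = j^2 - 49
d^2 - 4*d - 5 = (d - 5)*(d + 1)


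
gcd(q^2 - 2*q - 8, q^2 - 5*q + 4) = q - 4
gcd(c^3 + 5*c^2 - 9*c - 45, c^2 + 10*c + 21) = c + 3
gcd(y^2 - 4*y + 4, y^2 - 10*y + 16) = y - 2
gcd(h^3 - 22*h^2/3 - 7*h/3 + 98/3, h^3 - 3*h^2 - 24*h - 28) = h^2 - 5*h - 14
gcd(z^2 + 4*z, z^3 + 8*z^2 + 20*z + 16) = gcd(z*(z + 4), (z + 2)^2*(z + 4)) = z + 4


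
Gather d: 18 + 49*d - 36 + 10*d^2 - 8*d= 10*d^2 + 41*d - 18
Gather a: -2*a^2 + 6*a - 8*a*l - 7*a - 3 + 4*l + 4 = -2*a^2 + a*(-8*l - 1) + 4*l + 1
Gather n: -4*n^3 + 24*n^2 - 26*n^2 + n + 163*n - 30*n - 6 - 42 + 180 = -4*n^3 - 2*n^2 + 134*n + 132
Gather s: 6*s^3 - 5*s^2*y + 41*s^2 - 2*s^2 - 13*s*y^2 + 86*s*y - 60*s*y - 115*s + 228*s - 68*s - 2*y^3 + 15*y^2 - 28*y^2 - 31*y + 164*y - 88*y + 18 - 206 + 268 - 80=6*s^3 + s^2*(39 - 5*y) + s*(-13*y^2 + 26*y + 45) - 2*y^3 - 13*y^2 + 45*y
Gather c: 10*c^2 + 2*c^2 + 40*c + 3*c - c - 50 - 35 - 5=12*c^2 + 42*c - 90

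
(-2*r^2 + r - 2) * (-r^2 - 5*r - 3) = 2*r^4 + 9*r^3 + 3*r^2 + 7*r + 6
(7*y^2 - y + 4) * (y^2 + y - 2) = 7*y^4 + 6*y^3 - 11*y^2 + 6*y - 8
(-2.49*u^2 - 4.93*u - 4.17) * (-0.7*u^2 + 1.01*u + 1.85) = 1.743*u^4 + 0.936099999999999*u^3 - 6.6668*u^2 - 13.3322*u - 7.7145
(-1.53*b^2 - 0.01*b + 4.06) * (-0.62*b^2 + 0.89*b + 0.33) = 0.9486*b^4 - 1.3555*b^3 - 3.031*b^2 + 3.6101*b + 1.3398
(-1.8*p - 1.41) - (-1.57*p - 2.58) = 1.17 - 0.23*p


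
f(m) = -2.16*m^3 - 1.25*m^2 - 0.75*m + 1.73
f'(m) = -6.48*m^2 - 2.5*m - 0.75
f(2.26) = -31.28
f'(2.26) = -39.50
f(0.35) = 1.22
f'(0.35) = -2.42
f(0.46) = 0.91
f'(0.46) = -3.27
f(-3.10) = 56.39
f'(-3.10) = -55.27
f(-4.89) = 228.08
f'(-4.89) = -143.48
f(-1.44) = 6.67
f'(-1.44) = -10.59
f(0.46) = 0.91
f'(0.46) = -3.27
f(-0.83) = 2.73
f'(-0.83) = -3.14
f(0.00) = 1.73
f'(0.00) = -0.75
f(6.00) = -514.33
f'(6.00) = -249.03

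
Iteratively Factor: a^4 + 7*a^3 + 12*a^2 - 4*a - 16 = (a + 2)*(a^3 + 5*a^2 + 2*a - 8) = (a + 2)^2*(a^2 + 3*a - 4) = (a - 1)*(a + 2)^2*(a + 4)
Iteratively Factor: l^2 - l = (l - 1)*(l)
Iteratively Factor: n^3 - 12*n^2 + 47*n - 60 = (n - 4)*(n^2 - 8*n + 15) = (n - 5)*(n - 4)*(n - 3)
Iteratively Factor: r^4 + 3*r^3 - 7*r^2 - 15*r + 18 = (r + 3)*(r^3 - 7*r + 6) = (r + 3)^2*(r^2 - 3*r + 2) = (r - 2)*(r + 3)^2*(r - 1)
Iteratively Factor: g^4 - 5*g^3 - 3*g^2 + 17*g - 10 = (g - 1)*(g^3 - 4*g^2 - 7*g + 10) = (g - 1)^2*(g^2 - 3*g - 10) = (g - 5)*(g - 1)^2*(g + 2)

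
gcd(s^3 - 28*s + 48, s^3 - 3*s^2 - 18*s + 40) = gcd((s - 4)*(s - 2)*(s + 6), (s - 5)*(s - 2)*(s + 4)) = s - 2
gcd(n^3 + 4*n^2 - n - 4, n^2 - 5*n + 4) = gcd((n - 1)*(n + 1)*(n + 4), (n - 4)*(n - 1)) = n - 1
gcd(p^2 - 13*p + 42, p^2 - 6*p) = p - 6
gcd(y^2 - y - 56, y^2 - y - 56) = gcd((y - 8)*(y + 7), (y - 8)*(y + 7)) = y^2 - y - 56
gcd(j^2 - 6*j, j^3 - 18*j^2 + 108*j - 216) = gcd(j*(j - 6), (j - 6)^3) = j - 6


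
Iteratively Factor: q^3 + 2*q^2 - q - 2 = (q - 1)*(q^2 + 3*q + 2) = (q - 1)*(q + 1)*(q + 2)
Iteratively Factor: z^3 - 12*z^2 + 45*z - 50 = (z - 2)*(z^2 - 10*z + 25) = (z - 5)*(z - 2)*(z - 5)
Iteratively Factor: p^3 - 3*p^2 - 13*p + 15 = (p + 3)*(p^2 - 6*p + 5) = (p - 5)*(p + 3)*(p - 1)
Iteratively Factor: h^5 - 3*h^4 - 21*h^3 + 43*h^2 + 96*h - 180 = (h - 5)*(h^4 + 2*h^3 - 11*h^2 - 12*h + 36) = (h - 5)*(h - 2)*(h^3 + 4*h^2 - 3*h - 18) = (h - 5)*(h - 2)^2*(h^2 + 6*h + 9) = (h - 5)*(h - 2)^2*(h + 3)*(h + 3)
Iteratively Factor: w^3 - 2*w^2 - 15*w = (w)*(w^2 - 2*w - 15) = w*(w - 5)*(w + 3)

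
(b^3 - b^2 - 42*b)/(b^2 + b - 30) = b*(b - 7)/(b - 5)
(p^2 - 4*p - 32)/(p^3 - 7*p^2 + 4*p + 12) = (p^2 - 4*p - 32)/(p^3 - 7*p^2 + 4*p + 12)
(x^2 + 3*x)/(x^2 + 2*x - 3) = x/(x - 1)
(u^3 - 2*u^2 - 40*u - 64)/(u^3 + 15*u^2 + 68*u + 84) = (u^2 - 4*u - 32)/(u^2 + 13*u + 42)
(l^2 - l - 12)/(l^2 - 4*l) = (l + 3)/l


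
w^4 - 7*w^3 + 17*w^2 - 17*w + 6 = (w - 3)*(w - 2)*(w - 1)^2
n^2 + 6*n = n*(n + 6)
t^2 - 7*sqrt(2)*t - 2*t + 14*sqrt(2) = (t - 2)*(t - 7*sqrt(2))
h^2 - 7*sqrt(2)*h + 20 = (h - 5*sqrt(2))*(h - 2*sqrt(2))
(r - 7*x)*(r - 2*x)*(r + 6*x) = r^3 - 3*r^2*x - 40*r*x^2 + 84*x^3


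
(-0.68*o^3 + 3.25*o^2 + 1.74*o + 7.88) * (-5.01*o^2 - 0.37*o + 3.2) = 3.4068*o^5 - 16.0309*o^4 - 12.0959*o^3 - 29.7226*o^2 + 2.6524*o + 25.216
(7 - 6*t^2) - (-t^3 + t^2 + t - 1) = t^3 - 7*t^2 - t + 8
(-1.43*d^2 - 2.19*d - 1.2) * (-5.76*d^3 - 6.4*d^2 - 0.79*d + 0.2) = 8.2368*d^5 + 21.7664*d^4 + 22.0577*d^3 + 9.1241*d^2 + 0.51*d - 0.24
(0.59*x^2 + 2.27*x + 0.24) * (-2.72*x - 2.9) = -1.6048*x^3 - 7.8854*x^2 - 7.2358*x - 0.696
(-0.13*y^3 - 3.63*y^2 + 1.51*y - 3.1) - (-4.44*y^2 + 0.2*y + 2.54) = -0.13*y^3 + 0.81*y^2 + 1.31*y - 5.64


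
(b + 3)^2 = b^2 + 6*b + 9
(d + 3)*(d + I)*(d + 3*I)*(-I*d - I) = -I*d^4 + 4*d^3 - 4*I*d^3 + 16*d^2 + 12*d + 12*I*d + 9*I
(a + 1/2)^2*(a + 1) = a^3 + 2*a^2 + 5*a/4 + 1/4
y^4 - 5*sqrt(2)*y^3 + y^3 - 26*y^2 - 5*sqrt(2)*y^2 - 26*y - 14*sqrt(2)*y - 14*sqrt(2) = (y + 1)*(y - 7*sqrt(2))*(y + sqrt(2))^2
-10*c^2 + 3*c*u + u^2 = (-2*c + u)*(5*c + u)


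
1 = 1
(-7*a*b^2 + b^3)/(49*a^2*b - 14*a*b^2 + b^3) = -b/(7*a - b)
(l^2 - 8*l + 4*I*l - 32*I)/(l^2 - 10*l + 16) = (l + 4*I)/(l - 2)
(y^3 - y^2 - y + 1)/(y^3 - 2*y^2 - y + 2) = (y - 1)/(y - 2)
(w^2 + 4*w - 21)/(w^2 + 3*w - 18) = (w + 7)/(w + 6)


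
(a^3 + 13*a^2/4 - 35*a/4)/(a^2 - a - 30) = a*(4*a - 7)/(4*(a - 6))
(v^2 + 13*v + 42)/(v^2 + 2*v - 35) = (v + 6)/(v - 5)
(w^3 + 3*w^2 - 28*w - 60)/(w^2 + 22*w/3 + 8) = 3*(w^2 - 3*w - 10)/(3*w + 4)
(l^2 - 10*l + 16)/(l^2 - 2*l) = (l - 8)/l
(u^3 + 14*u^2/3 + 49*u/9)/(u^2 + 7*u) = (9*u^2 + 42*u + 49)/(9*(u + 7))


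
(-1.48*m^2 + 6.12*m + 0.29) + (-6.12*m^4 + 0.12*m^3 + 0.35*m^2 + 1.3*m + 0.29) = -6.12*m^4 + 0.12*m^3 - 1.13*m^2 + 7.42*m + 0.58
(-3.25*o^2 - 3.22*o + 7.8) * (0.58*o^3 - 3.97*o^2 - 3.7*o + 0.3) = -1.885*o^5 + 11.0349*o^4 + 29.3324*o^3 - 20.027*o^2 - 29.826*o + 2.34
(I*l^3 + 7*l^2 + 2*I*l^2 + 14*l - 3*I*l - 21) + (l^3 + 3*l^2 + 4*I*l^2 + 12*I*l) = l^3 + I*l^3 + 10*l^2 + 6*I*l^2 + 14*l + 9*I*l - 21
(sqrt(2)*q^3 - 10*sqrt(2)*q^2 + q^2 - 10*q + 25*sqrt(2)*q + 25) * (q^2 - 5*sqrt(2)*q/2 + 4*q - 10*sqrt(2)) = sqrt(2)*q^5 - 6*sqrt(2)*q^4 - 4*q^4 - 35*sqrt(2)*q^3/2 + 24*q^3 + 60*q^2 + 115*sqrt(2)*q^2 - 400*q + 75*sqrt(2)*q/2 - 250*sqrt(2)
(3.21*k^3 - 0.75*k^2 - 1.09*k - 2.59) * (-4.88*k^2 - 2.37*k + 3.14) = -15.6648*k^5 - 3.9477*k^4 + 17.1761*k^3 + 12.8675*k^2 + 2.7157*k - 8.1326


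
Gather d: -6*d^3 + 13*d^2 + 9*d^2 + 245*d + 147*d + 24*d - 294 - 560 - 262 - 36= -6*d^3 + 22*d^2 + 416*d - 1152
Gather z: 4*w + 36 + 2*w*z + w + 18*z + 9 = 5*w + z*(2*w + 18) + 45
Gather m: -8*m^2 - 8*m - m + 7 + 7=-8*m^2 - 9*m + 14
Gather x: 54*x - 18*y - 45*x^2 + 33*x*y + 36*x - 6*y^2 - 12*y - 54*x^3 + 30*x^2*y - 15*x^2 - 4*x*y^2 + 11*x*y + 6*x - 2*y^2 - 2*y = -54*x^3 + x^2*(30*y - 60) + x*(-4*y^2 + 44*y + 96) - 8*y^2 - 32*y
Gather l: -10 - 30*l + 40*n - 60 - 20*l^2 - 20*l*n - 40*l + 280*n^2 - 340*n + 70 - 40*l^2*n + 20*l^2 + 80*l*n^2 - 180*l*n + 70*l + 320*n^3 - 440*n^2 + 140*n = -40*l^2*n + l*(80*n^2 - 200*n) + 320*n^3 - 160*n^2 - 160*n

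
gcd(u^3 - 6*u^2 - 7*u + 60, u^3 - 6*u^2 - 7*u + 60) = u^3 - 6*u^2 - 7*u + 60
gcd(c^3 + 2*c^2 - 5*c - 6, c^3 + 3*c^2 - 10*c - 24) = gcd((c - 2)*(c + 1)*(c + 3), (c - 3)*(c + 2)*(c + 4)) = 1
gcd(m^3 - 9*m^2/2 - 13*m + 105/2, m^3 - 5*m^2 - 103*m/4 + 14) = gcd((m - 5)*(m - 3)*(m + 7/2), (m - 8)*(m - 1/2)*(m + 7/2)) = m + 7/2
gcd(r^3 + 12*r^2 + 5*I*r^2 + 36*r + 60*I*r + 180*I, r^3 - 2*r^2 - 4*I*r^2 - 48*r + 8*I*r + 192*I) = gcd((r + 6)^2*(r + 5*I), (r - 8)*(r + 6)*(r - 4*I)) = r + 6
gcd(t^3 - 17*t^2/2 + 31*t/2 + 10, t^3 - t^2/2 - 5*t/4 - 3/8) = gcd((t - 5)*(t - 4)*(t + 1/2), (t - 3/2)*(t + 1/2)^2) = t + 1/2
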